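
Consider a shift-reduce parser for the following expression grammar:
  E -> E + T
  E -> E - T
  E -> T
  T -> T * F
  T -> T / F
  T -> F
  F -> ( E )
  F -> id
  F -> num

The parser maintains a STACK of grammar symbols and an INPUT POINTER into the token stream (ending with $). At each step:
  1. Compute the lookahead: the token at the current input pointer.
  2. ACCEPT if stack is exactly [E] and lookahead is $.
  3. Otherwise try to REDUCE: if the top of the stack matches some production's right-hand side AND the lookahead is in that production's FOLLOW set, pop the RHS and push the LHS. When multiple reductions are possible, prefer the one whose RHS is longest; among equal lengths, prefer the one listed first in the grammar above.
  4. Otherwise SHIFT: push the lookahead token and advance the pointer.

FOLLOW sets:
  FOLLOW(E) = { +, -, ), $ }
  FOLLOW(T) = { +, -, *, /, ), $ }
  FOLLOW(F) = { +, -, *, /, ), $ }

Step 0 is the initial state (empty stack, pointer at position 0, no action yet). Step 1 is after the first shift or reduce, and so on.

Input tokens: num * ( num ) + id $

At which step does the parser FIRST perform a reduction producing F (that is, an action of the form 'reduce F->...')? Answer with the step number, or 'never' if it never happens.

Step 1: shift num. Stack=[num] ptr=1 lookahead=* remaining=[* ( num ) + id $]
Step 2: reduce F->num. Stack=[F] ptr=1 lookahead=* remaining=[* ( num ) + id $]

Answer: 2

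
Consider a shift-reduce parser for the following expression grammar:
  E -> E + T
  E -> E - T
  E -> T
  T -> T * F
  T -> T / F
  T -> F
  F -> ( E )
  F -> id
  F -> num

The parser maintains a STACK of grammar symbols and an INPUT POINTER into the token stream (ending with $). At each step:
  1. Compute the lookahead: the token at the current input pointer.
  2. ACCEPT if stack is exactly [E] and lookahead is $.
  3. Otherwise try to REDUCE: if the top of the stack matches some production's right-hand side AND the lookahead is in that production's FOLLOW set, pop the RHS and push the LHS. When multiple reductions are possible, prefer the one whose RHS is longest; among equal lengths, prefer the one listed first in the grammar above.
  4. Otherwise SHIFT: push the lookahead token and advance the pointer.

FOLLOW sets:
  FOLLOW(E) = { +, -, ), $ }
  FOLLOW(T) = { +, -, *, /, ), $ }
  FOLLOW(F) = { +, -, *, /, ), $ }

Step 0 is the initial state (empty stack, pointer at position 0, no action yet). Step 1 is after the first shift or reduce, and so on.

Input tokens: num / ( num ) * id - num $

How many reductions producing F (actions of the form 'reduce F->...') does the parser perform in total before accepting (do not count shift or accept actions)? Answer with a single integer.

Step 1: shift num. Stack=[num] ptr=1 lookahead=/ remaining=[/ ( num ) * id - num $]
Step 2: reduce F->num. Stack=[F] ptr=1 lookahead=/ remaining=[/ ( num ) * id - num $]
Step 3: reduce T->F. Stack=[T] ptr=1 lookahead=/ remaining=[/ ( num ) * id - num $]
Step 4: shift /. Stack=[T /] ptr=2 lookahead=( remaining=[( num ) * id - num $]
Step 5: shift (. Stack=[T / (] ptr=3 lookahead=num remaining=[num ) * id - num $]
Step 6: shift num. Stack=[T / ( num] ptr=4 lookahead=) remaining=[) * id - num $]
Step 7: reduce F->num. Stack=[T / ( F] ptr=4 lookahead=) remaining=[) * id - num $]
Step 8: reduce T->F. Stack=[T / ( T] ptr=4 lookahead=) remaining=[) * id - num $]
Step 9: reduce E->T. Stack=[T / ( E] ptr=4 lookahead=) remaining=[) * id - num $]
Step 10: shift ). Stack=[T / ( E )] ptr=5 lookahead=* remaining=[* id - num $]
Step 11: reduce F->( E ). Stack=[T / F] ptr=5 lookahead=* remaining=[* id - num $]
Step 12: reduce T->T / F. Stack=[T] ptr=5 lookahead=* remaining=[* id - num $]
Step 13: shift *. Stack=[T *] ptr=6 lookahead=id remaining=[id - num $]
Step 14: shift id. Stack=[T * id] ptr=7 lookahead=- remaining=[- num $]
Step 15: reduce F->id. Stack=[T * F] ptr=7 lookahead=- remaining=[- num $]
Step 16: reduce T->T * F. Stack=[T] ptr=7 lookahead=- remaining=[- num $]
Step 17: reduce E->T. Stack=[E] ptr=7 lookahead=- remaining=[- num $]
Step 18: shift -. Stack=[E -] ptr=8 lookahead=num remaining=[num $]
Step 19: shift num. Stack=[E - num] ptr=9 lookahead=$ remaining=[$]
Step 20: reduce F->num. Stack=[E - F] ptr=9 lookahead=$ remaining=[$]
Step 21: reduce T->F. Stack=[E - T] ptr=9 lookahead=$ remaining=[$]
Step 22: reduce E->E - T. Stack=[E] ptr=9 lookahead=$ remaining=[$]
Step 23: accept. Stack=[E] ptr=9 lookahead=$ remaining=[$]

Answer: 5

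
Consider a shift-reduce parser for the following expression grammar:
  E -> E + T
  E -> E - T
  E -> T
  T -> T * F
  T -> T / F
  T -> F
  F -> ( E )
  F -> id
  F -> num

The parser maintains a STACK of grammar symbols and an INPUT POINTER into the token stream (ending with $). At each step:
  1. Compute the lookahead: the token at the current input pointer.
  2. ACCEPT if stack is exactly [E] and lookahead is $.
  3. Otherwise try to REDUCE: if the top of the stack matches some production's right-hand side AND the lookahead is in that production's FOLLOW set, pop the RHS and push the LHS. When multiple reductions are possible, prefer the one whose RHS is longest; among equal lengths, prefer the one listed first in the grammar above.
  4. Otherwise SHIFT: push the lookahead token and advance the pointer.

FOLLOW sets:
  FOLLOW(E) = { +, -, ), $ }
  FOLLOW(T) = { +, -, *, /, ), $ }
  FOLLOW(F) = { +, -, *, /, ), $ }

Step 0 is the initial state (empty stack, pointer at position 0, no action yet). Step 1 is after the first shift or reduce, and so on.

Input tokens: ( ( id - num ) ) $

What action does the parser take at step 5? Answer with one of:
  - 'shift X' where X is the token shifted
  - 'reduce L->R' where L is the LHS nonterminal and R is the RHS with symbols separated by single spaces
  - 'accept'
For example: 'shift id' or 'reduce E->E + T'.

Step 1: shift (. Stack=[(] ptr=1 lookahead=( remaining=[( id - num ) ) $]
Step 2: shift (. Stack=[( (] ptr=2 lookahead=id remaining=[id - num ) ) $]
Step 3: shift id. Stack=[( ( id] ptr=3 lookahead=- remaining=[- num ) ) $]
Step 4: reduce F->id. Stack=[( ( F] ptr=3 lookahead=- remaining=[- num ) ) $]
Step 5: reduce T->F. Stack=[( ( T] ptr=3 lookahead=- remaining=[- num ) ) $]

Answer: reduce T->F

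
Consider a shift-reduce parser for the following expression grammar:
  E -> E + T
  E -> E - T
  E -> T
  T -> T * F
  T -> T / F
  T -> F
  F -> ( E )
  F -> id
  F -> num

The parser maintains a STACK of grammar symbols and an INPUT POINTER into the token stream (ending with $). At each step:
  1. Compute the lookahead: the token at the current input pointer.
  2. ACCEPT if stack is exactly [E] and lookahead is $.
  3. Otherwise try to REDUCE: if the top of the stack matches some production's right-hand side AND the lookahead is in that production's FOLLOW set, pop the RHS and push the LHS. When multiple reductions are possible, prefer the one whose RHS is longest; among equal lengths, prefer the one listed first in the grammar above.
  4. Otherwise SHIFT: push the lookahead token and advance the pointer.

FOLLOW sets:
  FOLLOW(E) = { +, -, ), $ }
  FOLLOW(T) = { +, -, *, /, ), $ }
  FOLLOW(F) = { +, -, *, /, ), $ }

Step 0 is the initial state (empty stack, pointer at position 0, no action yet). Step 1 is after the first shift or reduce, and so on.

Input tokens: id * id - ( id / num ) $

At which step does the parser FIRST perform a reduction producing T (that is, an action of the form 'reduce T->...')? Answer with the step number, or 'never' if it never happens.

Answer: 3

Derivation:
Step 1: shift id. Stack=[id] ptr=1 lookahead=* remaining=[* id - ( id / num ) $]
Step 2: reduce F->id. Stack=[F] ptr=1 lookahead=* remaining=[* id - ( id / num ) $]
Step 3: reduce T->F. Stack=[T] ptr=1 lookahead=* remaining=[* id - ( id / num ) $]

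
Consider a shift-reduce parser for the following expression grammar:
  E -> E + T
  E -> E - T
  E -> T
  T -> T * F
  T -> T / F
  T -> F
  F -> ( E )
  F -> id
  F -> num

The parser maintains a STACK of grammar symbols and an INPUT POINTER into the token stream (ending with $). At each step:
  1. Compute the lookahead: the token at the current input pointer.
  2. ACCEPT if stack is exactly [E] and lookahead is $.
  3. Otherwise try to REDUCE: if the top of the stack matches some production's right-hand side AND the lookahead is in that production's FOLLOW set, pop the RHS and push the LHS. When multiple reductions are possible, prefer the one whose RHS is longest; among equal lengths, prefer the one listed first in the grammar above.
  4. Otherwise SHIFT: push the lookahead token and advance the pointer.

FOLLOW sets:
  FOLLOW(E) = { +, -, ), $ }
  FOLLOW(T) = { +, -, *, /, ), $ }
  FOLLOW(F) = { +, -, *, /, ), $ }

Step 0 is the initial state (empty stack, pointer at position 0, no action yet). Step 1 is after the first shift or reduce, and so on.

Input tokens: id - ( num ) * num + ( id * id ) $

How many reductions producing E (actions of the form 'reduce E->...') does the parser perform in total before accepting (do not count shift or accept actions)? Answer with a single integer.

Answer: 5

Derivation:
Step 1: shift id. Stack=[id] ptr=1 lookahead=- remaining=[- ( num ) * num + ( id * id ) $]
Step 2: reduce F->id. Stack=[F] ptr=1 lookahead=- remaining=[- ( num ) * num + ( id * id ) $]
Step 3: reduce T->F. Stack=[T] ptr=1 lookahead=- remaining=[- ( num ) * num + ( id * id ) $]
Step 4: reduce E->T. Stack=[E] ptr=1 lookahead=- remaining=[- ( num ) * num + ( id * id ) $]
Step 5: shift -. Stack=[E -] ptr=2 lookahead=( remaining=[( num ) * num + ( id * id ) $]
Step 6: shift (. Stack=[E - (] ptr=3 lookahead=num remaining=[num ) * num + ( id * id ) $]
Step 7: shift num. Stack=[E - ( num] ptr=4 lookahead=) remaining=[) * num + ( id * id ) $]
Step 8: reduce F->num. Stack=[E - ( F] ptr=4 lookahead=) remaining=[) * num + ( id * id ) $]
Step 9: reduce T->F. Stack=[E - ( T] ptr=4 lookahead=) remaining=[) * num + ( id * id ) $]
Step 10: reduce E->T. Stack=[E - ( E] ptr=4 lookahead=) remaining=[) * num + ( id * id ) $]
Step 11: shift ). Stack=[E - ( E )] ptr=5 lookahead=* remaining=[* num + ( id * id ) $]
Step 12: reduce F->( E ). Stack=[E - F] ptr=5 lookahead=* remaining=[* num + ( id * id ) $]
Step 13: reduce T->F. Stack=[E - T] ptr=5 lookahead=* remaining=[* num + ( id * id ) $]
Step 14: shift *. Stack=[E - T *] ptr=6 lookahead=num remaining=[num + ( id * id ) $]
Step 15: shift num. Stack=[E - T * num] ptr=7 lookahead=+ remaining=[+ ( id * id ) $]
Step 16: reduce F->num. Stack=[E - T * F] ptr=7 lookahead=+ remaining=[+ ( id * id ) $]
Step 17: reduce T->T * F. Stack=[E - T] ptr=7 lookahead=+ remaining=[+ ( id * id ) $]
Step 18: reduce E->E - T. Stack=[E] ptr=7 lookahead=+ remaining=[+ ( id * id ) $]
Step 19: shift +. Stack=[E +] ptr=8 lookahead=( remaining=[( id * id ) $]
Step 20: shift (. Stack=[E + (] ptr=9 lookahead=id remaining=[id * id ) $]
Step 21: shift id. Stack=[E + ( id] ptr=10 lookahead=* remaining=[* id ) $]
Step 22: reduce F->id. Stack=[E + ( F] ptr=10 lookahead=* remaining=[* id ) $]
Step 23: reduce T->F. Stack=[E + ( T] ptr=10 lookahead=* remaining=[* id ) $]
Step 24: shift *. Stack=[E + ( T *] ptr=11 lookahead=id remaining=[id ) $]
Step 25: shift id. Stack=[E + ( T * id] ptr=12 lookahead=) remaining=[) $]
Step 26: reduce F->id. Stack=[E + ( T * F] ptr=12 lookahead=) remaining=[) $]
Step 27: reduce T->T * F. Stack=[E + ( T] ptr=12 lookahead=) remaining=[) $]
Step 28: reduce E->T. Stack=[E + ( E] ptr=12 lookahead=) remaining=[) $]
Step 29: shift ). Stack=[E + ( E )] ptr=13 lookahead=$ remaining=[$]
Step 30: reduce F->( E ). Stack=[E + F] ptr=13 lookahead=$ remaining=[$]
Step 31: reduce T->F. Stack=[E + T] ptr=13 lookahead=$ remaining=[$]
Step 32: reduce E->E + T. Stack=[E] ptr=13 lookahead=$ remaining=[$]
Step 33: accept. Stack=[E] ptr=13 lookahead=$ remaining=[$]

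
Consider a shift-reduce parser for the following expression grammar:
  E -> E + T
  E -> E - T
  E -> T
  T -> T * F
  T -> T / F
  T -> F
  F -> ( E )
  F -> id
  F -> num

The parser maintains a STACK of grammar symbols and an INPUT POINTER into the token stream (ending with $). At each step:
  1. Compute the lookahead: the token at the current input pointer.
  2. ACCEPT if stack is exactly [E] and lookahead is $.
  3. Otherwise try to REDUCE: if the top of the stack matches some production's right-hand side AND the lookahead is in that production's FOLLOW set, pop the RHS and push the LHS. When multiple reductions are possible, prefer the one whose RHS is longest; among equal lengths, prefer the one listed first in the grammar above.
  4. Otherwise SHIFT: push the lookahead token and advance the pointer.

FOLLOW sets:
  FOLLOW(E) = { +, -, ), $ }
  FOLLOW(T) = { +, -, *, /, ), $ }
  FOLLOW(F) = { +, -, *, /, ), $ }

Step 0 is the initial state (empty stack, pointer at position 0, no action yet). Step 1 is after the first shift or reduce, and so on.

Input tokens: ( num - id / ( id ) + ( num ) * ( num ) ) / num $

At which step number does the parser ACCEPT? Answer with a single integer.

Answer: 47

Derivation:
Step 1: shift (. Stack=[(] ptr=1 lookahead=num remaining=[num - id / ( id ) + ( num ) * ( num ) ) / num $]
Step 2: shift num. Stack=[( num] ptr=2 lookahead=- remaining=[- id / ( id ) + ( num ) * ( num ) ) / num $]
Step 3: reduce F->num. Stack=[( F] ptr=2 lookahead=- remaining=[- id / ( id ) + ( num ) * ( num ) ) / num $]
Step 4: reduce T->F. Stack=[( T] ptr=2 lookahead=- remaining=[- id / ( id ) + ( num ) * ( num ) ) / num $]
Step 5: reduce E->T. Stack=[( E] ptr=2 lookahead=- remaining=[- id / ( id ) + ( num ) * ( num ) ) / num $]
Step 6: shift -. Stack=[( E -] ptr=3 lookahead=id remaining=[id / ( id ) + ( num ) * ( num ) ) / num $]
Step 7: shift id. Stack=[( E - id] ptr=4 lookahead=/ remaining=[/ ( id ) + ( num ) * ( num ) ) / num $]
Step 8: reduce F->id. Stack=[( E - F] ptr=4 lookahead=/ remaining=[/ ( id ) + ( num ) * ( num ) ) / num $]
Step 9: reduce T->F. Stack=[( E - T] ptr=4 lookahead=/ remaining=[/ ( id ) + ( num ) * ( num ) ) / num $]
Step 10: shift /. Stack=[( E - T /] ptr=5 lookahead=( remaining=[( id ) + ( num ) * ( num ) ) / num $]
Step 11: shift (. Stack=[( E - T / (] ptr=6 lookahead=id remaining=[id ) + ( num ) * ( num ) ) / num $]
Step 12: shift id. Stack=[( E - T / ( id] ptr=7 lookahead=) remaining=[) + ( num ) * ( num ) ) / num $]
Step 13: reduce F->id. Stack=[( E - T / ( F] ptr=7 lookahead=) remaining=[) + ( num ) * ( num ) ) / num $]
Step 14: reduce T->F. Stack=[( E - T / ( T] ptr=7 lookahead=) remaining=[) + ( num ) * ( num ) ) / num $]
Step 15: reduce E->T. Stack=[( E - T / ( E] ptr=7 lookahead=) remaining=[) + ( num ) * ( num ) ) / num $]
Step 16: shift ). Stack=[( E - T / ( E )] ptr=8 lookahead=+ remaining=[+ ( num ) * ( num ) ) / num $]
Step 17: reduce F->( E ). Stack=[( E - T / F] ptr=8 lookahead=+ remaining=[+ ( num ) * ( num ) ) / num $]
Step 18: reduce T->T / F. Stack=[( E - T] ptr=8 lookahead=+ remaining=[+ ( num ) * ( num ) ) / num $]
Step 19: reduce E->E - T. Stack=[( E] ptr=8 lookahead=+ remaining=[+ ( num ) * ( num ) ) / num $]
Step 20: shift +. Stack=[( E +] ptr=9 lookahead=( remaining=[( num ) * ( num ) ) / num $]
Step 21: shift (. Stack=[( E + (] ptr=10 lookahead=num remaining=[num ) * ( num ) ) / num $]
Step 22: shift num. Stack=[( E + ( num] ptr=11 lookahead=) remaining=[) * ( num ) ) / num $]
Step 23: reduce F->num. Stack=[( E + ( F] ptr=11 lookahead=) remaining=[) * ( num ) ) / num $]
Step 24: reduce T->F. Stack=[( E + ( T] ptr=11 lookahead=) remaining=[) * ( num ) ) / num $]
Step 25: reduce E->T. Stack=[( E + ( E] ptr=11 lookahead=) remaining=[) * ( num ) ) / num $]
Step 26: shift ). Stack=[( E + ( E )] ptr=12 lookahead=* remaining=[* ( num ) ) / num $]
Step 27: reduce F->( E ). Stack=[( E + F] ptr=12 lookahead=* remaining=[* ( num ) ) / num $]
Step 28: reduce T->F. Stack=[( E + T] ptr=12 lookahead=* remaining=[* ( num ) ) / num $]
Step 29: shift *. Stack=[( E + T *] ptr=13 lookahead=( remaining=[( num ) ) / num $]
Step 30: shift (. Stack=[( E + T * (] ptr=14 lookahead=num remaining=[num ) ) / num $]
Step 31: shift num. Stack=[( E + T * ( num] ptr=15 lookahead=) remaining=[) ) / num $]
Step 32: reduce F->num. Stack=[( E + T * ( F] ptr=15 lookahead=) remaining=[) ) / num $]
Step 33: reduce T->F. Stack=[( E + T * ( T] ptr=15 lookahead=) remaining=[) ) / num $]
Step 34: reduce E->T. Stack=[( E + T * ( E] ptr=15 lookahead=) remaining=[) ) / num $]
Step 35: shift ). Stack=[( E + T * ( E )] ptr=16 lookahead=) remaining=[) / num $]
Step 36: reduce F->( E ). Stack=[( E + T * F] ptr=16 lookahead=) remaining=[) / num $]
Step 37: reduce T->T * F. Stack=[( E + T] ptr=16 lookahead=) remaining=[) / num $]
Step 38: reduce E->E + T. Stack=[( E] ptr=16 lookahead=) remaining=[) / num $]
Step 39: shift ). Stack=[( E )] ptr=17 lookahead=/ remaining=[/ num $]
Step 40: reduce F->( E ). Stack=[F] ptr=17 lookahead=/ remaining=[/ num $]
Step 41: reduce T->F. Stack=[T] ptr=17 lookahead=/ remaining=[/ num $]
Step 42: shift /. Stack=[T /] ptr=18 lookahead=num remaining=[num $]
Step 43: shift num. Stack=[T / num] ptr=19 lookahead=$ remaining=[$]
Step 44: reduce F->num. Stack=[T / F] ptr=19 lookahead=$ remaining=[$]
Step 45: reduce T->T / F. Stack=[T] ptr=19 lookahead=$ remaining=[$]
Step 46: reduce E->T. Stack=[E] ptr=19 lookahead=$ remaining=[$]
Step 47: accept. Stack=[E] ptr=19 lookahead=$ remaining=[$]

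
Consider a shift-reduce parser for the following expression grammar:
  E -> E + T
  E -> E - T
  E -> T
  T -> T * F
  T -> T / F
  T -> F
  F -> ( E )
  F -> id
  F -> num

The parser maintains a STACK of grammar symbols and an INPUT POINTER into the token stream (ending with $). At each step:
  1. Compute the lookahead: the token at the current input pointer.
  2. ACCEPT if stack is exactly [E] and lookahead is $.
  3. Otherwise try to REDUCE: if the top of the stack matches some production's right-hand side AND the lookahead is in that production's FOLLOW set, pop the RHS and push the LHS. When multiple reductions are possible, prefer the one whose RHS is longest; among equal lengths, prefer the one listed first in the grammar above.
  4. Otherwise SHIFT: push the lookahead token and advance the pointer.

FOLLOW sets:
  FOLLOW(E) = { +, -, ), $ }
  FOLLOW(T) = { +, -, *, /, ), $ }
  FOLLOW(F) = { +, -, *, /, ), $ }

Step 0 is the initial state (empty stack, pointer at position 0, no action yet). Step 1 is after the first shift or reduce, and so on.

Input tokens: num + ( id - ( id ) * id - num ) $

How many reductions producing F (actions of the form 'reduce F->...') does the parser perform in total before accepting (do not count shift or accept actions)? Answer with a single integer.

Answer: 7

Derivation:
Step 1: shift num. Stack=[num] ptr=1 lookahead=+ remaining=[+ ( id - ( id ) * id - num ) $]
Step 2: reduce F->num. Stack=[F] ptr=1 lookahead=+ remaining=[+ ( id - ( id ) * id - num ) $]
Step 3: reduce T->F. Stack=[T] ptr=1 lookahead=+ remaining=[+ ( id - ( id ) * id - num ) $]
Step 4: reduce E->T. Stack=[E] ptr=1 lookahead=+ remaining=[+ ( id - ( id ) * id - num ) $]
Step 5: shift +. Stack=[E +] ptr=2 lookahead=( remaining=[( id - ( id ) * id - num ) $]
Step 6: shift (. Stack=[E + (] ptr=3 lookahead=id remaining=[id - ( id ) * id - num ) $]
Step 7: shift id. Stack=[E + ( id] ptr=4 lookahead=- remaining=[- ( id ) * id - num ) $]
Step 8: reduce F->id. Stack=[E + ( F] ptr=4 lookahead=- remaining=[- ( id ) * id - num ) $]
Step 9: reduce T->F. Stack=[E + ( T] ptr=4 lookahead=- remaining=[- ( id ) * id - num ) $]
Step 10: reduce E->T. Stack=[E + ( E] ptr=4 lookahead=- remaining=[- ( id ) * id - num ) $]
Step 11: shift -. Stack=[E + ( E -] ptr=5 lookahead=( remaining=[( id ) * id - num ) $]
Step 12: shift (. Stack=[E + ( E - (] ptr=6 lookahead=id remaining=[id ) * id - num ) $]
Step 13: shift id. Stack=[E + ( E - ( id] ptr=7 lookahead=) remaining=[) * id - num ) $]
Step 14: reduce F->id. Stack=[E + ( E - ( F] ptr=7 lookahead=) remaining=[) * id - num ) $]
Step 15: reduce T->F. Stack=[E + ( E - ( T] ptr=7 lookahead=) remaining=[) * id - num ) $]
Step 16: reduce E->T. Stack=[E + ( E - ( E] ptr=7 lookahead=) remaining=[) * id - num ) $]
Step 17: shift ). Stack=[E + ( E - ( E )] ptr=8 lookahead=* remaining=[* id - num ) $]
Step 18: reduce F->( E ). Stack=[E + ( E - F] ptr=8 lookahead=* remaining=[* id - num ) $]
Step 19: reduce T->F. Stack=[E + ( E - T] ptr=8 lookahead=* remaining=[* id - num ) $]
Step 20: shift *. Stack=[E + ( E - T *] ptr=9 lookahead=id remaining=[id - num ) $]
Step 21: shift id. Stack=[E + ( E - T * id] ptr=10 lookahead=- remaining=[- num ) $]
Step 22: reduce F->id. Stack=[E + ( E - T * F] ptr=10 lookahead=- remaining=[- num ) $]
Step 23: reduce T->T * F. Stack=[E + ( E - T] ptr=10 lookahead=- remaining=[- num ) $]
Step 24: reduce E->E - T. Stack=[E + ( E] ptr=10 lookahead=- remaining=[- num ) $]
Step 25: shift -. Stack=[E + ( E -] ptr=11 lookahead=num remaining=[num ) $]
Step 26: shift num. Stack=[E + ( E - num] ptr=12 lookahead=) remaining=[) $]
Step 27: reduce F->num. Stack=[E + ( E - F] ptr=12 lookahead=) remaining=[) $]
Step 28: reduce T->F. Stack=[E + ( E - T] ptr=12 lookahead=) remaining=[) $]
Step 29: reduce E->E - T. Stack=[E + ( E] ptr=12 lookahead=) remaining=[) $]
Step 30: shift ). Stack=[E + ( E )] ptr=13 lookahead=$ remaining=[$]
Step 31: reduce F->( E ). Stack=[E + F] ptr=13 lookahead=$ remaining=[$]
Step 32: reduce T->F. Stack=[E + T] ptr=13 lookahead=$ remaining=[$]
Step 33: reduce E->E + T. Stack=[E] ptr=13 lookahead=$ remaining=[$]
Step 34: accept. Stack=[E] ptr=13 lookahead=$ remaining=[$]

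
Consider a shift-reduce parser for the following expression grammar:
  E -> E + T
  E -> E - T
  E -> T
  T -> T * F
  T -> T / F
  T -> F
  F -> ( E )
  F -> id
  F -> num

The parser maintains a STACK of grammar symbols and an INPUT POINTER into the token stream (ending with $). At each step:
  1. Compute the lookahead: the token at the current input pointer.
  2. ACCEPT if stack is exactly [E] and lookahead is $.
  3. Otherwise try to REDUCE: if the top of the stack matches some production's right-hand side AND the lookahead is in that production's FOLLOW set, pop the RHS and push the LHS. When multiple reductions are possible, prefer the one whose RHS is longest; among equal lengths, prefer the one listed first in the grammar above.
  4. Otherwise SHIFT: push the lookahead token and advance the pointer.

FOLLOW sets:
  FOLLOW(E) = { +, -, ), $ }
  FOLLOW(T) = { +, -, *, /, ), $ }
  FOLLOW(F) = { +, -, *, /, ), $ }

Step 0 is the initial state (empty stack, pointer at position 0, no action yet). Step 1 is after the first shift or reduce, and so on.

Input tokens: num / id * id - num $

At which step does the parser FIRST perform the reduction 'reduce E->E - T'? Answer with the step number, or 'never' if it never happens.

Step 1: shift num. Stack=[num] ptr=1 lookahead=/ remaining=[/ id * id - num $]
Step 2: reduce F->num. Stack=[F] ptr=1 lookahead=/ remaining=[/ id * id - num $]
Step 3: reduce T->F. Stack=[T] ptr=1 lookahead=/ remaining=[/ id * id - num $]
Step 4: shift /. Stack=[T /] ptr=2 lookahead=id remaining=[id * id - num $]
Step 5: shift id. Stack=[T / id] ptr=3 lookahead=* remaining=[* id - num $]
Step 6: reduce F->id. Stack=[T / F] ptr=3 lookahead=* remaining=[* id - num $]
Step 7: reduce T->T / F. Stack=[T] ptr=3 lookahead=* remaining=[* id - num $]
Step 8: shift *. Stack=[T *] ptr=4 lookahead=id remaining=[id - num $]
Step 9: shift id. Stack=[T * id] ptr=5 lookahead=- remaining=[- num $]
Step 10: reduce F->id. Stack=[T * F] ptr=5 lookahead=- remaining=[- num $]
Step 11: reduce T->T * F. Stack=[T] ptr=5 lookahead=- remaining=[- num $]
Step 12: reduce E->T. Stack=[E] ptr=5 lookahead=- remaining=[- num $]
Step 13: shift -. Stack=[E -] ptr=6 lookahead=num remaining=[num $]
Step 14: shift num. Stack=[E - num] ptr=7 lookahead=$ remaining=[$]
Step 15: reduce F->num. Stack=[E - F] ptr=7 lookahead=$ remaining=[$]
Step 16: reduce T->F. Stack=[E - T] ptr=7 lookahead=$ remaining=[$]
Step 17: reduce E->E - T. Stack=[E] ptr=7 lookahead=$ remaining=[$]

Answer: 17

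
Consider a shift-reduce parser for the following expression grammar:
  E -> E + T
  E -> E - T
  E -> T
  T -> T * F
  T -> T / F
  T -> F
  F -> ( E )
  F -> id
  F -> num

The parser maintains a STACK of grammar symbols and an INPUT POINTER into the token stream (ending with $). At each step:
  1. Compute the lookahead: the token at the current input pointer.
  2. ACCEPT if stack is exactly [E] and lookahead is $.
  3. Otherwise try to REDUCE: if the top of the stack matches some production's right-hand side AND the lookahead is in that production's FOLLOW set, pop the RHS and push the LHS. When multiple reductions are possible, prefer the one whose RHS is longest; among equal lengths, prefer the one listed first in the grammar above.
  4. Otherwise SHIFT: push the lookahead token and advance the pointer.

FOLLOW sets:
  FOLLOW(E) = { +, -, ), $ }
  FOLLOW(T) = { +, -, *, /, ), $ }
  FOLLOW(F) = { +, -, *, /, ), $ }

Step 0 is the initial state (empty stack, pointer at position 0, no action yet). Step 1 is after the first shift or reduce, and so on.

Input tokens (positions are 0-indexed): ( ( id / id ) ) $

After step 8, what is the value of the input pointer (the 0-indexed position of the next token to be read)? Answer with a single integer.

Answer: 5

Derivation:
Step 1: shift (. Stack=[(] ptr=1 lookahead=( remaining=[( id / id ) ) $]
Step 2: shift (. Stack=[( (] ptr=2 lookahead=id remaining=[id / id ) ) $]
Step 3: shift id. Stack=[( ( id] ptr=3 lookahead=/ remaining=[/ id ) ) $]
Step 4: reduce F->id. Stack=[( ( F] ptr=3 lookahead=/ remaining=[/ id ) ) $]
Step 5: reduce T->F. Stack=[( ( T] ptr=3 lookahead=/ remaining=[/ id ) ) $]
Step 6: shift /. Stack=[( ( T /] ptr=4 lookahead=id remaining=[id ) ) $]
Step 7: shift id. Stack=[( ( T / id] ptr=5 lookahead=) remaining=[) ) $]
Step 8: reduce F->id. Stack=[( ( T / F] ptr=5 lookahead=) remaining=[) ) $]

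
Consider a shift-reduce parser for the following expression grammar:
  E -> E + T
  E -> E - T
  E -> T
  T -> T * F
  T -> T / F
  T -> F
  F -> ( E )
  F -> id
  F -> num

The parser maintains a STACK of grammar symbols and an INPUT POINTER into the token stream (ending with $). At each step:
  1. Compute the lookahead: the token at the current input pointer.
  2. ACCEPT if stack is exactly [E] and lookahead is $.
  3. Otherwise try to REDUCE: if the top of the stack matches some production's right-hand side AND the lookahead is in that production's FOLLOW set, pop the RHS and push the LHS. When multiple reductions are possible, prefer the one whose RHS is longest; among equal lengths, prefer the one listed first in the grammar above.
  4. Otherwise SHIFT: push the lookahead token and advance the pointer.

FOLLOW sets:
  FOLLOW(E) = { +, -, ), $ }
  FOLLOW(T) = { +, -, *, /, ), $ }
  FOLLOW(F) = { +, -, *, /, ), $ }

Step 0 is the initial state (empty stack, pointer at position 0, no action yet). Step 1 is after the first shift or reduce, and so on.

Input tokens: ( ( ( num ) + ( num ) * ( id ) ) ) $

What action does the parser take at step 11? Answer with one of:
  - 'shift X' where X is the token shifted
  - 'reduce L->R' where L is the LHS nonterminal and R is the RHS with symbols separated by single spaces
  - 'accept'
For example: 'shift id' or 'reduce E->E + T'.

Answer: reduce E->T

Derivation:
Step 1: shift (. Stack=[(] ptr=1 lookahead=( remaining=[( ( num ) + ( num ) * ( id ) ) ) $]
Step 2: shift (. Stack=[( (] ptr=2 lookahead=( remaining=[( num ) + ( num ) * ( id ) ) ) $]
Step 3: shift (. Stack=[( ( (] ptr=3 lookahead=num remaining=[num ) + ( num ) * ( id ) ) ) $]
Step 4: shift num. Stack=[( ( ( num] ptr=4 lookahead=) remaining=[) + ( num ) * ( id ) ) ) $]
Step 5: reduce F->num. Stack=[( ( ( F] ptr=4 lookahead=) remaining=[) + ( num ) * ( id ) ) ) $]
Step 6: reduce T->F. Stack=[( ( ( T] ptr=4 lookahead=) remaining=[) + ( num ) * ( id ) ) ) $]
Step 7: reduce E->T. Stack=[( ( ( E] ptr=4 lookahead=) remaining=[) + ( num ) * ( id ) ) ) $]
Step 8: shift ). Stack=[( ( ( E )] ptr=5 lookahead=+ remaining=[+ ( num ) * ( id ) ) ) $]
Step 9: reduce F->( E ). Stack=[( ( F] ptr=5 lookahead=+ remaining=[+ ( num ) * ( id ) ) ) $]
Step 10: reduce T->F. Stack=[( ( T] ptr=5 lookahead=+ remaining=[+ ( num ) * ( id ) ) ) $]
Step 11: reduce E->T. Stack=[( ( E] ptr=5 lookahead=+ remaining=[+ ( num ) * ( id ) ) ) $]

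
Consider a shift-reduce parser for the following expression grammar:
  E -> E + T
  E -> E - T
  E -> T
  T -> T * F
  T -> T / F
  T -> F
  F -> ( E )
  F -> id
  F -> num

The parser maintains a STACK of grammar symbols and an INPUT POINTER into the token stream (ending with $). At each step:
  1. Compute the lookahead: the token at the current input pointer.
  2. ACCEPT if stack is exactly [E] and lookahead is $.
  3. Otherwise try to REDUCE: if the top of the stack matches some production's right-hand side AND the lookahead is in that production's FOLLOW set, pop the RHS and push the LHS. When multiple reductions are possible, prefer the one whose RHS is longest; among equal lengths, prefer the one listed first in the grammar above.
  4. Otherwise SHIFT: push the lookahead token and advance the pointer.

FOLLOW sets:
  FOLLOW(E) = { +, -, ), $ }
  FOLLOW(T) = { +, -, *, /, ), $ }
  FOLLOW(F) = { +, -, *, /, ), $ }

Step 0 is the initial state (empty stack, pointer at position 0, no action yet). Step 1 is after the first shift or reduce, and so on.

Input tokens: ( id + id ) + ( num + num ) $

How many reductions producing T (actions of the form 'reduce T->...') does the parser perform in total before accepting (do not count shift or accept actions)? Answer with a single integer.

Step 1: shift (. Stack=[(] ptr=1 lookahead=id remaining=[id + id ) + ( num + num ) $]
Step 2: shift id. Stack=[( id] ptr=2 lookahead=+ remaining=[+ id ) + ( num + num ) $]
Step 3: reduce F->id. Stack=[( F] ptr=2 lookahead=+ remaining=[+ id ) + ( num + num ) $]
Step 4: reduce T->F. Stack=[( T] ptr=2 lookahead=+ remaining=[+ id ) + ( num + num ) $]
Step 5: reduce E->T. Stack=[( E] ptr=2 lookahead=+ remaining=[+ id ) + ( num + num ) $]
Step 6: shift +. Stack=[( E +] ptr=3 lookahead=id remaining=[id ) + ( num + num ) $]
Step 7: shift id. Stack=[( E + id] ptr=4 lookahead=) remaining=[) + ( num + num ) $]
Step 8: reduce F->id. Stack=[( E + F] ptr=4 lookahead=) remaining=[) + ( num + num ) $]
Step 9: reduce T->F. Stack=[( E + T] ptr=4 lookahead=) remaining=[) + ( num + num ) $]
Step 10: reduce E->E + T. Stack=[( E] ptr=4 lookahead=) remaining=[) + ( num + num ) $]
Step 11: shift ). Stack=[( E )] ptr=5 lookahead=+ remaining=[+ ( num + num ) $]
Step 12: reduce F->( E ). Stack=[F] ptr=5 lookahead=+ remaining=[+ ( num + num ) $]
Step 13: reduce T->F. Stack=[T] ptr=5 lookahead=+ remaining=[+ ( num + num ) $]
Step 14: reduce E->T. Stack=[E] ptr=5 lookahead=+ remaining=[+ ( num + num ) $]
Step 15: shift +. Stack=[E +] ptr=6 lookahead=( remaining=[( num + num ) $]
Step 16: shift (. Stack=[E + (] ptr=7 lookahead=num remaining=[num + num ) $]
Step 17: shift num. Stack=[E + ( num] ptr=8 lookahead=+ remaining=[+ num ) $]
Step 18: reduce F->num. Stack=[E + ( F] ptr=8 lookahead=+ remaining=[+ num ) $]
Step 19: reduce T->F. Stack=[E + ( T] ptr=8 lookahead=+ remaining=[+ num ) $]
Step 20: reduce E->T. Stack=[E + ( E] ptr=8 lookahead=+ remaining=[+ num ) $]
Step 21: shift +. Stack=[E + ( E +] ptr=9 lookahead=num remaining=[num ) $]
Step 22: shift num. Stack=[E + ( E + num] ptr=10 lookahead=) remaining=[) $]
Step 23: reduce F->num. Stack=[E + ( E + F] ptr=10 lookahead=) remaining=[) $]
Step 24: reduce T->F. Stack=[E + ( E + T] ptr=10 lookahead=) remaining=[) $]
Step 25: reduce E->E + T. Stack=[E + ( E] ptr=10 lookahead=) remaining=[) $]
Step 26: shift ). Stack=[E + ( E )] ptr=11 lookahead=$ remaining=[$]
Step 27: reduce F->( E ). Stack=[E + F] ptr=11 lookahead=$ remaining=[$]
Step 28: reduce T->F. Stack=[E + T] ptr=11 lookahead=$ remaining=[$]
Step 29: reduce E->E + T. Stack=[E] ptr=11 lookahead=$ remaining=[$]
Step 30: accept. Stack=[E] ptr=11 lookahead=$ remaining=[$]

Answer: 6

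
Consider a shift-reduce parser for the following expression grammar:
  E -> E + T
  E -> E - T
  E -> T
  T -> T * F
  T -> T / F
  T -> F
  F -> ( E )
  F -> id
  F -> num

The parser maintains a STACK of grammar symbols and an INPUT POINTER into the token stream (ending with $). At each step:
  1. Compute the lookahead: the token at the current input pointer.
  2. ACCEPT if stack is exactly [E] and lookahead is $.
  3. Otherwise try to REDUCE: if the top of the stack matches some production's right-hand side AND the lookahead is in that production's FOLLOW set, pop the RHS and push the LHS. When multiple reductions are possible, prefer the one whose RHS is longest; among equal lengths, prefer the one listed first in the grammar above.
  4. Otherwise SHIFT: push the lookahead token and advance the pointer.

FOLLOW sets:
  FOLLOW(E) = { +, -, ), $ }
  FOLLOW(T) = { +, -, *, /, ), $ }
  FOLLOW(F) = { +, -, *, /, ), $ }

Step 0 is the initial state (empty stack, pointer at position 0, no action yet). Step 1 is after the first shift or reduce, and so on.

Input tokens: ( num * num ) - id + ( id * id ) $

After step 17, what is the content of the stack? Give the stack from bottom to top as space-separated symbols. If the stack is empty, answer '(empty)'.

Step 1: shift (. Stack=[(] ptr=1 lookahead=num remaining=[num * num ) - id + ( id * id ) $]
Step 2: shift num. Stack=[( num] ptr=2 lookahead=* remaining=[* num ) - id + ( id * id ) $]
Step 3: reduce F->num. Stack=[( F] ptr=2 lookahead=* remaining=[* num ) - id + ( id * id ) $]
Step 4: reduce T->F. Stack=[( T] ptr=2 lookahead=* remaining=[* num ) - id + ( id * id ) $]
Step 5: shift *. Stack=[( T *] ptr=3 lookahead=num remaining=[num ) - id + ( id * id ) $]
Step 6: shift num. Stack=[( T * num] ptr=4 lookahead=) remaining=[) - id + ( id * id ) $]
Step 7: reduce F->num. Stack=[( T * F] ptr=4 lookahead=) remaining=[) - id + ( id * id ) $]
Step 8: reduce T->T * F. Stack=[( T] ptr=4 lookahead=) remaining=[) - id + ( id * id ) $]
Step 9: reduce E->T. Stack=[( E] ptr=4 lookahead=) remaining=[) - id + ( id * id ) $]
Step 10: shift ). Stack=[( E )] ptr=5 lookahead=- remaining=[- id + ( id * id ) $]
Step 11: reduce F->( E ). Stack=[F] ptr=5 lookahead=- remaining=[- id + ( id * id ) $]
Step 12: reduce T->F. Stack=[T] ptr=5 lookahead=- remaining=[- id + ( id * id ) $]
Step 13: reduce E->T. Stack=[E] ptr=5 lookahead=- remaining=[- id + ( id * id ) $]
Step 14: shift -. Stack=[E -] ptr=6 lookahead=id remaining=[id + ( id * id ) $]
Step 15: shift id. Stack=[E - id] ptr=7 lookahead=+ remaining=[+ ( id * id ) $]
Step 16: reduce F->id. Stack=[E - F] ptr=7 lookahead=+ remaining=[+ ( id * id ) $]
Step 17: reduce T->F. Stack=[E - T] ptr=7 lookahead=+ remaining=[+ ( id * id ) $]

Answer: E - T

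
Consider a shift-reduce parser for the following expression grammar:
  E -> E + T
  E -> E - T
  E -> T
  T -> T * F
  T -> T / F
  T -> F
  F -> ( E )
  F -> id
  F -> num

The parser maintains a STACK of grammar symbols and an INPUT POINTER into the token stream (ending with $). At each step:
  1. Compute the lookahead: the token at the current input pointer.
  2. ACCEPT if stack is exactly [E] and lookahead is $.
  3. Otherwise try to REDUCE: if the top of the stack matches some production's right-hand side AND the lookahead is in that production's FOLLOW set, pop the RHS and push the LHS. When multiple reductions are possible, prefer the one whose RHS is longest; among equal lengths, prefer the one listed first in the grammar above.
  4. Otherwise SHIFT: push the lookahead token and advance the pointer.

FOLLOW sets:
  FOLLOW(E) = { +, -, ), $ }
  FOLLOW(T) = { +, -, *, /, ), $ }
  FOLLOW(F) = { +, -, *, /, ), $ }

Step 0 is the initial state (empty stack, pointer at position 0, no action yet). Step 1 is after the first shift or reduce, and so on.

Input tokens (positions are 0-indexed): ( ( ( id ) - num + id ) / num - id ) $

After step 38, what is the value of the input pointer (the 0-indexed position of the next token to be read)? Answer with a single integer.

Step 1: shift (. Stack=[(] ptr=1 lookahead=( remaining=[( ( id ) - num + id ) / num - id ) $]
Step 2: shift (. Stack=[( (] ptr=2 lookahead=( remaining=[( id ) - num + id ) / num - id ) $]
Step 3: shift (. Stack=[( ( (] ptr=3 lookahead=id remaining=[id ) - num + id ) / num - id ) $]
Step 4: shift id. Stack=[( ( ( id] ptr=4 lookahead=) remaining=[) - num + id ) / num - id ) $]
Step 5: reduce F->id. Stack=[( ( ( F] ptr=4 lookahead=) remaining=[) - num + id ) / num - id ) $]
Step 6: reduce T->F. Stack=[( ( ( T] ptr=4 lookahead=) remaining=[) - num + id ) / num - id ) $]
Step 7: reduce E->T. Stack=[( ( ( E] ptr=4 lookahead=) remaining=[) - num + id ) / num - id ) $]
Step 8: shift ). Stack=[( ( ( E )] ptr=5 lookahead=- remaining=[- num + id ) / num - id ) $]
Step 9: reduce F->( E ). Stack=[( ( F] ptr=5 lookahead=- remaining=[- num + id ) / num - id ) $]
Step 10: reduce T->F. Stack=[( ( T] ptr=5 lookahead=- remaining=[- num + id ) / num - id ) $]
Step 11: reduce E->T. Stack=[( ( E] ptr=5 lookahead=- remaining=[- num + id ) / num - id ) $]
Step 12: shift -. Stack=[( ( E -] ptr=6 lookahead=num remaining=[num + id ) / num - id ) $]
Step 13: shift num. Stack=[( ( E - num] ptr=7 lookahead=+ remaining=[+ id ) / num - id ) $]
Step 14: reduce F->num. Stack=[( ( E - F] ptr=7 lookahead=+ remaining=[+ id ) / num - id ) $]
Step 15: reduce T->F. Stack=[( ( E - T] ptr=7 lookahead=+ remaining=[+ id ) / num - id ) $]
Step 16: reduce E->E - T. Stack=[( ( E] ptr=7 lookahead=+ remaining=[+ id ) / num - id ) $]
Step 17: shift +. Stack=[( ( E +] ptr=8 lookahead=id remaining=[id ) / num - id ) $]
Step 18: shift id. Stack=[( ( E + id] ptr=9 lookahead=) remaining=[) / num - id ) $]
Step 19: reduce F->id. Stack=[( ( E + F] ptr=9 lookahead=) remaining=[) / num - id ) $]
Step 20: reduce T->F. Stack=[( ( E + T] ptr=9 lookahead=) remaining=[) / num - id ) $]
Step 21: reduce E->E + T. Stack=[( ( E] ptr=9 lookahead=) remaining=[) / num - id ) $]
Step 22: shift ). Stack=[( ( E )] ptr=10 lookahead=/ remaining=[/ num - id ) $]
Step 23: reduce F->( E ). Stack=[( F] ptr=10 lookahead=/ remaining=[/ num - id ) $]
Step 24: reduce T->F. Stack=[( T] ptr=10 lookahead=/ remaining=[/ num - id ) $]
Step 25: shift /. Stack=[( T /] ptr=11 lookahead=num remaining=[num - id ) $]
Step 26: shift num. Stack=[( T / num] ptr=12 lookahead=- remaining=[- id ) $]
Step 27: reduce F->num. Stack=[( T / F] ptr=12 lookahead=- remaining=[- id ) $]
Step 28: reduce T->T / F. Stack=[( T] ptr=12 lookahead=- remaining=[- id ) $]
Step 29: reduce E->T. Stack=[( E] ptr=12 lookahead=- remaining=[- id ) $]
Step 30: shift -. Stack=[( E -] ptr=13 lookahead=id remaining=[id ) $]
Step 31: shift id. Stack=[( E - id] ptr=14 lookahead=) remaining=[) $]
Step 32: reduce F->id. Stack=[( E - F] ptr=14 lookahead=) remaining=[) $]
Step 33: reduce T->F. Stack=[( E - T] ptr=14 lookahead=) remaining=[) $]
Step 34: reduce E->E - T. Stack=[( E] ptr=14 lookahead=) remaining=[) $]
Step 35: shift ). Stack=[( E )] ptr=15 lookahead=$ remaining=[$]
Step 36: reduce F->( E ). Stack=[F] ptr=15 lookahead=$ remaining=[$]
Step 37: reduce T->F. Stack=[T] ptr=15 lookahead=$ remaining=[$]
Step 38: reduce E->T. Stack=[E] ptr=15 lookahead=$ remaining=[$]

Answer: 15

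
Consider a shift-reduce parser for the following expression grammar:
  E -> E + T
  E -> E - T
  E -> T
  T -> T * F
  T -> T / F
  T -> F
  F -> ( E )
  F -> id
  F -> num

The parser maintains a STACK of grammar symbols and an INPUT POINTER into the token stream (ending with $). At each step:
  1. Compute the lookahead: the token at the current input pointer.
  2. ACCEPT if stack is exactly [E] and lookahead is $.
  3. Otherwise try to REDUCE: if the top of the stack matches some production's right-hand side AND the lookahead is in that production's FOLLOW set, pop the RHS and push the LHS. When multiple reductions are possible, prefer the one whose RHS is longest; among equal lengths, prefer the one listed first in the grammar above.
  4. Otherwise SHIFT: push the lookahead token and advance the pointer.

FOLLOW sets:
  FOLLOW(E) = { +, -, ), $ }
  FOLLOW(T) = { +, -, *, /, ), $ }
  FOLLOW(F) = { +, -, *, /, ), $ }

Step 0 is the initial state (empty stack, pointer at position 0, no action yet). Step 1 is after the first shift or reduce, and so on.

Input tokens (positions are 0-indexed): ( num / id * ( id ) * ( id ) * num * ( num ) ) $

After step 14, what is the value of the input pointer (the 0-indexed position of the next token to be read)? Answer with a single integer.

Step 1: shift (. Stack=[(] ptr=1 lookahead=num remaining=[num / id * ( id ) * ( id ) * num * ( num ) ) $]
Step 2: shift num. Stack=[( num] ptr=2 lookahead=/ remaining=[/ id * ( id ) * ( id ) * num * ( num ) ) $]
Step 3: reduce F->num. Stack=[( F] ptr=2 lookahead=/ remaining=[/ id * ( id ) * ( id ) * num * ( num ) ) $]
Step 4: reduce T->F. Stack=[( T] ptr=2 lookahead=/ remaining=[/ id * ( id ) * ( id ) * num * ( num ) ) $]
Step 5: shift /. Stack=[( T /] ptr=3 lookahead=id remaining=[id * ( id ) * ( id ) * num * ( num ) ) $]
Step 6: shift id. Stack=[( T / id] ptr=4 lookahead=* remaining=[* ( id ) * ( id ) * num * ( num ) ) $]
Step 7: reduce F->id. Stack=[( T / F] ptr=4 lookahead=* remaining=[* ( id ) * ( id ) * num * ( num ) ) $]
Step 8: reduce T->T / F. Stack=[( T] ptr=4 lookahead=* remaining=[* ( id ) * ( id ) * num * ( num ) ) $]
Step 9: shift *. Stack=[( T *] ptr=5 lookahead=( remaining=[( id ) * ( id ) * num * ( num ) ) $]
Step 10: shift (. Stack=[( T * (] ptr=6 lookahead=id remaining=[id ) * ( id ) * num * ( num ) ) $]
Step 11: shift id. Stack=[( T * ( id] ptr=7 lookahead=) remaining=[) * ( id ) * num * ( num ) ) $]
Step 12: reduce F->id. Stack=[( T * ( F] ptr=7 lookahead=) remaining=[) * ( id ) * num * ( num ) ) $]
Step 13: reduce T->F. Stack=[( T * ( T] ptr=7 lookahead=) remaining=[) * ( id ) * num * ( num ) ) $]
Step 14: reduce E->T. Stack=[( T * ( E] ptr=7 lookahead=) remaining=[) * ( id ) * num * ( num ) ) $]

Answer: 7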